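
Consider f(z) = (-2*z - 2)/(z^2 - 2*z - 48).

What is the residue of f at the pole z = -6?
-5/7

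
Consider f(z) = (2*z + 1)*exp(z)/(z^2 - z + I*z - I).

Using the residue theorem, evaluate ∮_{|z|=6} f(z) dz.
By the residue theorem, ∮_C f(z) dz = 2πi · (sum of the residues of f at the poles inside |z| = 6).

The denominator factors as (z + I)*(z - 1), so the singularities of f are simple poles at z = -I, z = 1.
  |-I|² = 1 < 36 = 6², so this pole is inside the contour.
  |1|² = 1 < 36 = 6², so this pole is inside the contour.

With P(z) = (2*z + 1)*exp(z) and Q(z) = z^2 - z + I*z - I, each pole is simple, so Res(f, z₀) = P(z₀)/Q'(z₀) with Q'(z) = 2*z - 1 + I.
  Res(f, -I) = P(-I)/Q'(-I) = ((1 - 2*I)*exp(-I))/(-1 - I) = (1/2 + 3*I/2)*exp(-I)
  Res(f, 1) = P(1)/Q'(1) = (3*exp(1))/(1 + I) = exp(1)*(3/2 - 3*I/2)

Sum of residues inside C: exp(1)*(3/2 - 3*I/2) + (1/2 + 3*I/2)*exp(-I)
∮_C f(z) dz = 2πi · (exp(1)*(3/2 - 3*I/2) + (1/2 + 3*I/2)*exp(-I)) = pi*(-3 + I)*exp(-I) + exp(1)*pi*(3 + 3*I)

Final answer: pi*(-3 + I)*exp(-I) + exp(1)*pi*(3 + 3*I)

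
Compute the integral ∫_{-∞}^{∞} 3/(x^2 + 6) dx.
sqrt(6)*pi/2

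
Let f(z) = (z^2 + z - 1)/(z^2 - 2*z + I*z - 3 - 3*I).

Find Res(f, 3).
44/17 - 11*I/17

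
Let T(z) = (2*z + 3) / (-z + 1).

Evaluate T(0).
3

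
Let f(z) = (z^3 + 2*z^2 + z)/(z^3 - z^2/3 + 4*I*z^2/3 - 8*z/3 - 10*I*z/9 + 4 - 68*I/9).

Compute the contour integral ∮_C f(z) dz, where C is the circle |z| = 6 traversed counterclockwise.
pi*(8/3 + 14*I/3)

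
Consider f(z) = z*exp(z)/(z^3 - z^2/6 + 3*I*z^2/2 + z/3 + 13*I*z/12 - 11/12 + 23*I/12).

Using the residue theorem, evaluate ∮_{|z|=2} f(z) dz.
pi*(-6/145 - 102*I/145)*exp(-1/2 - I) + pi*(3096/8381 - 264*I/8381)*exp(-1/3 + I) + pi*(-474/1445 + 1062*I/1445)*exp(1 - 3*I/2)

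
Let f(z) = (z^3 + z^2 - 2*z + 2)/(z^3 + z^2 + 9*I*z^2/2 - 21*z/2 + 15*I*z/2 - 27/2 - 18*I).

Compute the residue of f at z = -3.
-70/327 - 130*I/327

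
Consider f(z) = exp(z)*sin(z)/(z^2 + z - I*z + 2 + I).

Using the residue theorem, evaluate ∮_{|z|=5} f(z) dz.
By the residue theorem, ∮_C f(z) dz = 2πi · (sum of the residues of f at the poles inside |z| = 5).

The denominator factors as (z + I)*(z + 1 - 2*I), so the singularities of f are simple poles at z = -I, z = -1 + 2*I.
  |-I|² = 1 < 25 = 5², so this pole is inside the contour.
  |-1 + 2*I|² = 5 < 25 = 5², so this pole is inside the contour.

With P(z) = exp(z)*sin(z) and Q(z) = z^2 + z - I*z + 2 + I, each pole is simple, so Res(f, z₀) = P(z₀)/Q'(z₀) with Q'(z) = 2*z + 1 - I.
  Res(f, -I) = P(-I)/Q'(-I) = (-I*exp(-I)*sinh(1))/(1 - 3*I) = (3/10 - I/10)*exp(-I)*sinh(1)
  Res(f, -1 + 2*I) = P(-1 + 2*I)/Q'(-1 + 2*I) = (-exp(-1 + 2*I)*sin(1 - 2*I))/(-1 + 3*I) = (1/10 + 3*I/10)*exp(-1 + 2*I)*sin(1 - 2*I)

Sum of residues inside C: (3/10 - I/10)*exp(-I)*sinh(1) + (1/10 + 3*I/10)*exp(-1 + 2*I)*sin(1 - 2*I)
∮_C f(z) dz = 2πi · ((3/10 - I/10)*exp(-I)*sinh(1) + (1/10 + 3*I/10)*exp(-1 + 2*I)*sin(1 - 2*I)) = pi*(-3/5 + I/5)*exp(-1 + 2*I)*sin(1 - 2*I) + pi*(1/5 + 3*I/5)*exp(-I)*sinh(1)

Final answer: pi*(-3/5 + I/5)*exp(-1 + 2*I)*sin(1 - 2*I) + pi*(1/5 + 3*I/5)*exp(-I)*sinh(1)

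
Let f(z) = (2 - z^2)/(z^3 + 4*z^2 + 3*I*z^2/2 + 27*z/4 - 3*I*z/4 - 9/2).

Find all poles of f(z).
The singularities of f are the zeros of the denominator. Factoring,
  z^3 + 4*z^2 + 3*I*z^2/2 + 27*z/4 - 3*I*z/4 - 9/2 = (z + 3/2 - 3*I/2)*(z - 1/2)*(z + 3 + 3*I)
so the candidates are z = -3/2 + 3*I/2, z = 1/2, z = -3 - 3*I.

Check the numerator P(z) = 2 - z^2 at each one:
  P(-3/2 + 3*I/2) = 2 + 9*I/2 ≠ 0, so z = -3/2 + 3*I/2 is a (simple) pole.
  P(1/2) = 7/4 ≠ 0, so z = 1/2 is a (simple) pole.
  P(-3 - 3*I) = 2 - 18*I ≠ 0, so z = -3 - 3*I is a (simple) pole.

Poles of f: {-3 - 3*I, -3/2 + 3*I/2, 1/2}

Final answer: {-3 - 3*I, -3/2 + 3*I/2, 1/2}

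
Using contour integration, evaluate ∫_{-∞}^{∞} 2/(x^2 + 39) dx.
Let f(z) = 2/(z^2 + 39). The denominator has no real zeros and deg Q - deg P = 2 ≥ 2, so the integral of f over the upper semicircle |z| = R tends to 0 as R → ∞. Closing the contour in the upper half-plane,
  ∫_{-∞}^{∞} f(x) dx = 2πi · Σ Res(f, z_k)  over the poles with Im z_k > 0.

Zeros of the denominator: z^2 + 39 = 0 gives z = ±sqrt(39)*I.
Upper half-plane: z = sqrt(39)*I (simple).

Each pole is a simple zero of Q(z) = z^2 + 39, so Res(f, z₀) = P(z₀)/Q'(z₀) with P(z) = 2, Q'(z) = 2*z:
  Res(f, sqrt(39)*I) = (2)/(2*sqrt(39)*I) = -sqrt(39)*I/39

∫_{-∞}^{∞} f(x) dx = 2πi · (-sqrt(39)*I/39) = 2*sqrt(39)*pi/39

Final answer: 2*sqrt(39)*pi/39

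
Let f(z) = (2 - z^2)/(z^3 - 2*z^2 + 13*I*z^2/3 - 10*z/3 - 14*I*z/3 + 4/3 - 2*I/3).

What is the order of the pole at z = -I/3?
Factor the denominator:
  z^3 - 2*z^2 + 13*I*z^2/3 - 10*z/3 - 14*I*z/3 + 4/3 - 2*I/3 = (z + I/3)*(z - 1 + I)*(z - 1 + 3*I)

The numerator P(z) = 2 - z^2 has P(-I/3) = 19/9 ≠ 0, so no factor of (z + I/3) cancels.
Near z = -I/3 we can therefore write f(z) = g(z)/(z + I/3) with g analytic at -I/3 and g(-I/3) ≠ 0 (g is the numerator divided by the remaining denominator factors).

Hence z = -I/3 is a pole of order 1.

Final answer: 1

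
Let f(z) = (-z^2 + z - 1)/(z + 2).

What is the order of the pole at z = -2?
Factor the denominator:
  z + 2 = (z + 2)

The numerator P(z) = -z^2 + z - 1 has P(-2) = -7 ≠ 0, so no factor of (z + 2) cancels.
Near z = -2 we can therefore write f(z) = g(z)/(z + 2) with g analytic at -2 and g(-2) ≠ 0 (g is just the numerator).

Hence z = -2 is a pole of order 1.

Final answer: 1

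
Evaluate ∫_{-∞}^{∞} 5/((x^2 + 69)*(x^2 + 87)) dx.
5*pi*(-23*sqrt(87) + 29*sqrt(69))/36018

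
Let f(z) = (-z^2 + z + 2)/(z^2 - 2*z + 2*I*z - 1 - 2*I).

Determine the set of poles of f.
{-I, 2 - I}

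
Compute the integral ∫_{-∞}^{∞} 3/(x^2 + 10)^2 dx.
Let f(z) = 3/(z^2 + 10)^2. The denominator has no real zeros and deg Q - deg P = 4 ≥ 2, so the integral of f over the upper semicircle |z| = R tends to 0 as R → ∞. Closing the contour in the upper half-plane,
  ∫_{-∞}^{∞} f(x) dx = 2πi · Σ Res(f, z_k)  over the poles with Im z_k > 0.

Zeros of the denominator: z^2 + 10 = 0 gives z = ±sqrt(10)*I.
Upper half-plane: z = sqrt(10)*I (a pole of order 2).

Write f(z) = g(z)/(z - sqrt(10)*I)^2 with g(z) = 3/(z + sqrt(10)*I)^2. For a double pole, Res(f, z₀) = g'(z₀):
  g'(z) = -6/(z + sqrt(10)*I)^3
  Res(f, sqrt(10)*I) = g'(sqrt(10)*I) = -3*sqrt(10)*I/400

∫_{-∞}^{∞} f(x) dx = 2πi · (-3*sqrt(10)*I/400) = 3*sqrt(10)*pi/200

Final answer: 3*sqrt(10)*pi/200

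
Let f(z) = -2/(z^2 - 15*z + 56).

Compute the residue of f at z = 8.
Write f(z) = P(z)/Q(z) with P(z) = -2 and Q(z) = z^2 - 15*z + 56.
The denominator factors as Q(z) = (z - 8)*(z - 7), so z = 8 is a simple zero of Q and P is analytic there; z = 8 is therefore a simple pole and
  Res(f, z₀) = P(z₀)/Q'(z₀).

Q'(z) = 2*z - 15, so Q'(8) = 1.
P(8) = -2.

Res(f, 8) = (-2)/(1) = -2

Final answer: -2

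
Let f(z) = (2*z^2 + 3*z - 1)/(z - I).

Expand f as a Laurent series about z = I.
Put w = z - (I), i.e. z = w + I. The denominator is w, so it suffices to rewrite the numerator in powers of w.

P(z) = 2*z^2 + 3*z - 1
P(w + I) = -3 + 3*I + (3 + 4*I)*w + 2*w^2

Dividing each term by w:
  f = (-3 + 3*I)/w + 3 + 4*I + 2*w

Substituting back w = z - I:
  f(z) = (-3 + 3*I)/(z - I) + 3 + 4*I + 2*(z - I)

The series is finite because the numerator is a polynomial; the negative powers form the principal part, and the coefficient of 1/(z - I) gives Res(f, I) = -3 + 3*I.

Final answer: (-3 + 3*I)/(z - I) + 3 + 4*I + 2*(z - I)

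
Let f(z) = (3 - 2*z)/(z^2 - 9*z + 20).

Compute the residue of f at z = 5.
Write f(z) = P(z)/Q(z) with P(z) = 3 - 2*z and Q(z) = z^2 - 9*z + 20.
The denominator factors as Q(z) = (z - 5)*(z - 4), so z = 5 is a simple zero of Q and P is analytic there; z = 5 is therefore a simple pole and
  Res(f, z₀) = P(z₀)/Q'(z₀).

Q'(z) = 2*z - 9, so Q'(5) = 1.
P(5) = -7.

Res(f, 5) = (-7)/(1) = -7

Final answer: -7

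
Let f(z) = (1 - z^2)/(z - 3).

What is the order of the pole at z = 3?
Factor the denominator:
  z - 3 = (z - 3)

The numerator P(z) = 1 - z^2 has P(3) = -8 ≠ 0, so no factor of (z - 3) cancels.
Near z = 3 we can therefore write f(z) = g(z)/(z - 3) with g analytic at 3 and g(3) ≠ 0 (g is just the numerator).

Hence z = 3 is a pole of order 1.

Final answer: 1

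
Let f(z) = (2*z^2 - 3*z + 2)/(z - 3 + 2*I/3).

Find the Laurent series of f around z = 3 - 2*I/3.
Put w = z - (3 - 2*I/3), i.e. z = w + 3 - 2*I/3. The denominator is w, so it suffices to rewrite the numerator in powers of w.

P(z) = 2*z^2 - 3*z + 2
P(w + 3 - 2*I/3) = 91/9 - 6*I + (9 - 8*I/3)*w + 2*w^2

Dividing each term by w:
  f = (91/9 - 6*I)/w + 9 - 8*I/3 + 2*w

Substituting back w = z - 3 + 2*I/3:
  f(z) = (91/9 - 6*I)/(z - 3 + 2*I/3) + 9 - 8*I/3 + 2*(z - 3 + 2*I/3)

The series is finite because the numerator is a polynomial; the negative powers form the principal part, and the coefficient of 1/(z - 3 + 2*I/3) gives Res(f, 3 - 2*I/3) = 91/9 - 6*I.

Final answer: (91/9 - 6*I)/(z - 3 + 2*I/3) + 9 - 8*I/3 + 2*(z - 3 + 2*I/3)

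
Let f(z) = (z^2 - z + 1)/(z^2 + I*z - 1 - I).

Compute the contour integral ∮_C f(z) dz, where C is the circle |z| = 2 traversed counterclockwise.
By the residue theorem, ∮_C f(z) dz = 2πi · (sum of the residues of f at the poles inside |z| = 2).

The denominator factors as (z + 1 + I)*(z - 1), so the singularities of f are simple poles at z = -1 - I, z = 1.
  |-1 - I|² = 2 < 4 = 2², so this pole is inside the contour.
  |1|² = 1 < 4 = 2², so this pole is inside the contour.

With P(z) = z^2 - z + 1 and Q(z) = z^2 + I*z - 1 - I, each pole is simple, so Res(f, z₀) = P(z₀)/Q'(z₀) with Q'(z) = 2*z + I.
  Res(f, -1 - I) = P(-1 - I)/Q'(-1 - I) = (2 + 3*I)/(-2 - I) = -7/5 - 4*I/5
  Res(f, 1) = P(1)/Q'(1) = (1)/(2 + I) = 2/5 - I/5

Sum of residues inside C: -1 - I
∮_C f(z) dz = 2πi · (-1 - I) = pi*(2 - 2*I)

Final answer: pi*(2 - 2*I)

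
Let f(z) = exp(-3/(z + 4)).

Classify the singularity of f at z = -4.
Let u = z + 4. Then
  e^(-3/u) = Σ_{k≥0} (-3)^k/(k!·u^k) = 1 - 3/u + 9/(2*u^2) - 9/(2*u^3) + ...
which has infinitely many negative powers of u, so exp(-3/(z + 4)) has an essential singularity at z = -4.
So the singularity is essential.

Final answer: essential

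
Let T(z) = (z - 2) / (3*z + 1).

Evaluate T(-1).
Substitute z = -1:
  numerator:   (-1) - 2 = -3
  denominator: 3*(-1) + 1 = -2
T(-1) = (-3)/(-2) = 3/2

Final answer: 3/2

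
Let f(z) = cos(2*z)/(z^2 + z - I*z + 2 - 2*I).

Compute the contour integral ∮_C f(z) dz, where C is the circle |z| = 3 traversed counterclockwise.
By the residue theorem, ∮_C f(z) dz = 2πi · (sum of the residues of f at the poles inside |z| = 3).

The denominator factors as (z + 1 + I)*(z - 2*I), so the singularities of f are simple poles at z = -1 - I, z = 2*I.
  |-1 - I|² = 2 < 9 = 3², so this pole is inside the contour.
  |2*I|² = 4 < 9 = 3², so this pole is inside the contour.

With P(z) = cos(2*z) and Q(z) = z^2 + z - I*z + 2 - 2*I, each pole is simple, so Res(f, z₀) = P(z₀)/Q'(z₀) with Q'(z) = 2*z + 1 - I.
  Res(f, -1 - I) = P(-1 - I)/Q'(-1 - I) = (cos(2 + 2*I))/(-1 - 3*I) = (-1/10 + 3*I/10)*cos(2 + 2*I)
  Res(f, 2*I) = P(2*I)/Q'(2*I) = (cosh(4))/(1 + 3*I) = (1/10 - 3*I/10)*cosh(4)

Sum of residues inside C: (1/10 - 3*I/10)*cosh(4) + (-1/10 + 3*I/10)*cos(2 + 2*I)
∮_C f(z) dz = 2πi · ((1/10 - 3*I/10)*cosh(4) + (-1/10 + 3*I/10)*cos(2 + 2*I)) = pi*(-3/5 - I/5)*cos(2 + 2*I) + pi*(3/5 + I/5)*cosh(4)

Final answer: pi*(-3/5 - I/5)*cos(2 + 2*I) + pi*(3/5 + I/5)*cosh(4)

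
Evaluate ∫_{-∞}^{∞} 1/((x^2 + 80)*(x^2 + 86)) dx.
Let f(z) = 1/((z^2 + 80)*(z^2 + 86)). The denominator has no real zeros and deg Q - deg P = 4 ≥ 2, so the integral of f over the upper semicircle |z| = R tends to 0 as R → ∞. Closing the contour in the upper half-plane,
  ∫_{-∞}^{∞} f(x) dx = 2πi · Σ Res(f, z_k)  over the poles with Im z_k > 0.

Zeros of the denominator: z^2 + 80 = 0 gives z = ±4*sqrt(5)*I; z^2 + 86 = 0 gives z = ±sqrt(86)*I.
Upper half-plane: z = 4*sqrt(5)*I, z = sqrt(86)*I (simple).

Each pole is a simple zero of Q(z) = z^4 + 166*z^2 + 6880, so Res(f, z₀) = P(z₀)/Q'(z₀) with P(z) = 1, Q'(z) = 4*z^3 + 332*z:
  Res(f, 4*sqrt(5)*I) = (1)/(48*sqrt(5)*I) = -sqrt(5)*I/240
  Res(f, sqrt(86)*I) = (1)/(-12*sqrt(86)*I) = sqrt(86)*I/1032

Sum of residues: I*(-sqrt(5)/240 + sqrt(86)/1032)
∫_{-∞}^{∞} f(x) dx = 2πi · (I*(-sqrt(5)/240 + sqrt(86)/1032)) = pi*(-10*sqrt(86) + 43*sqrt(5))/5160

Final answer: pi*(-10*sqrt(86) + 43*sqrt(5))/5160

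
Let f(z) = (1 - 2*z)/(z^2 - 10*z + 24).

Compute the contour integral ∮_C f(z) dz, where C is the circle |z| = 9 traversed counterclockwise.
By the residue theorem, ∮_C f(z) dz = 2πi · (sum of the residues of f at the poles inside |z| = 9).

The denominator factors as (z - 6)*(z - 4), so the singularities of f are simple poles at z = 6, z = 4.
  |6|² = 36 < 81 = 9², so this pole is inside the contour.
  |4|² = 16 < 81 = 9², so this pole is inside the contour.

With P(z) = 1 - 2*z and Q(z) = z^2 - 10*z + 24, each pole is simple, so Res(f, z₀) = P(z₀)/Q'(z₀) with Q'(z) = 2*z - 10.
  Res(f, 6) = P(6)/Q'(6) = (-11)/(2) = -11/2
  Res(f, 4) = P(4)/Q'(4) = (-7)/(-2) = 7/2

Sum of residues inside C: -2
∮_C f(z) dz = 2πi · (-2) = -4*I*pi

Final answer: -4*I*pi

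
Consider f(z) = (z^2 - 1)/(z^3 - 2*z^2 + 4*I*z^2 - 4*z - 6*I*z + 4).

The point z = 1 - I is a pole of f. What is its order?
Factor the denominator:
  z^3 - 2*z^2 + 4*I*z^2 - 4*z - 6*I*z + 4 = (z - 1 + I)^2*(z + 2*I)

The numerator P(z) = z^2 - 1 has P(1 - I) = -1 - 2*I ≠ 0, so no factor of (z - 1 + I) cancels.
Near z = 1 - I we can therefore write f(z) = g(z)/(z - 1 + I)^2 with g analytic at 1 - I and g(1 - I) ≠ 0 (g is the numerator divided by the remaining denominator factors).

Hence z = 1 - I is a pole of order 2.

Final answer: 2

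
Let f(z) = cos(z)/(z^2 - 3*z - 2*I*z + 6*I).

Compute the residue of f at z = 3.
(3/13 + 2*I/13)*cos(3)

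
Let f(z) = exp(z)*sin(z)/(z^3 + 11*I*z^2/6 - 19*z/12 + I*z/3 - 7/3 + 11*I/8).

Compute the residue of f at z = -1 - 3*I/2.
Write f(z) = P(z)/Q(z) with P(z) = exp(z)*sin(z) and Q(z) = z^3 + 11*I*z^2/6 - 19*z/12 + I*z/3 - 7/3 + 11*I/8.
The denominator factors as Q(z) = (z + 1 + 3*I/2)*(z + 1/2 - 2*I/3)*(z - 3/2 + I), so z = -1 - 3*I/2 is a simple zero of Q and P is analytic there; z = -1 - 3*I/2 is therefore a simple pole and
  Res(f, z₀) = P(z₀)/Q'(z₀).

Q'(z) = 3*z^2 + 11*I*z/3 - 19/12 + I/3, so Q'(-1 - 3*I/2) = 1/6 + 17*I/3.
P(-1 - 3*I/2) = -exp(-1 - 3*I/2)*sin(1 + 3*I/2).

Res(f, -1 - 3*I/2) = (-exp(-1 - 3*I/2)*sin(1 + 3*I/2))/(1/6 + 17*I/3) = (-6/1157 + 204*I/1157)*exp(-1 - 3*I/2)*sin(1 + 3*I/2)

Final answer: (-6/1157 + 204*I/1157)*exp(-1 - 3*I/2)*sin(1 + 3*I/2)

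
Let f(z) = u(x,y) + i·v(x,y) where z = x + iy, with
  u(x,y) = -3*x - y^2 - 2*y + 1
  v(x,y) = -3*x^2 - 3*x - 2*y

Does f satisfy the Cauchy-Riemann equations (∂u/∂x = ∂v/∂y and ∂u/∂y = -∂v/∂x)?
∂u/∂x = -3
∂v/∂y = -2
∂u/∂y = -2*y - 2
∂v/∂x = -6*x - 3
∂u/∂x ≠ ∂v/∂y and ∂u/∂y ≠ -∂v/∂x; the Cauchy-Riemann equations are not satisfied, so f is not analytic.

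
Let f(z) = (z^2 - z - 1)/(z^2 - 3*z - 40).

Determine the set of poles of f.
The singularities of f are the zeros of the denominator. Factoring,
  z^2 - 3*z - 40 = (z - 8)*(z + 5)
so the candidates are z = 8, z = -5.

Check the numerator P(z) = z^2 - z - 1 at each one:
  P(8) = 55 ≠ 0, so z = 8 is a (simple) pole.
  P(-5) = 29 ≠ 0, so z = -5 is a (simple) pole.

Poles of f: {-5, 8}

Final answer: {-5, 8}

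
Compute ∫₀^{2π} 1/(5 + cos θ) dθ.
Let J = ∫₀^{2π} dθ/(5 + cos θ).
Put z = e^{iθ}: then cos θ = (z + 1/z)/2, dθ = dz/(iz), and z runs once counterclockwise around |z| = 1:
  J = ∮_{|z|=1} 1/(5 + (z + 1/z)/2) · dz/(iz) = (2/i) ∮_{|z|=1} dz/(z^2 + 10*z + 1).
The roots of z^2 + 10*z + 1 are z = (-5 ± sqrt(5^2 - 1^2)), with sqrt(24) = 2*sqrt(6); their product is 1, so only z₊ = -5 + 2*sqrt(6) lies inside the unit circle (z₋ = -5 - 2*sqrt(6) lies outside).
z₊ is a simple zero of q(z) = z^2 + 10*z + 1, so Res(1/q, z₊) = 1/q'(z₊) with q'(z) = 2*z + 10; and q'(z₊) = (z₊ - z₋) = 4*sqrt(6).
Therefore J = (2/i) · 2πi · 1/(4*sqrt(6)) = 2*pi/(2*sqrt(6)) = sqrt(6)*pi/6

Final answer: sqrt(6)*pi/6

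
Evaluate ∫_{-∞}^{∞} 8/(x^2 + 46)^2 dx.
sqrt(46)*pi/529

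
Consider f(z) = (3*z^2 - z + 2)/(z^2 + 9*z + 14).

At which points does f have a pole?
The singularities of f are the zeros of the denominator. Factoring,
  z^2 + 9*z + 14 = (z + 7)*(z + 2)
so the candidates are z = -7, z = -2.

Check the numerator P(z) = 3*z^2 - z + 2 at each one:
  P(-7) = 156 ≠ 0, so z = -7 is a (simple) pole.
  P(-2) = 16 ≠ 0, so z = -2 is a (simple) pole.

Poles of f: {-7, -2}

Final answer: {-7, -2}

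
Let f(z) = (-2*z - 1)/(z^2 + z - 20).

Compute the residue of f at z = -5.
Write f(z) = P(z)/Q(z) with P(z) = -2*z - 1 and Q(z) = z^2 + z - 20.
The denominator factors as Q(z) = (z + 5)*(z - 4), so z = -5 is a simple zero of Q and P is analytic there; z = -5 is therefore a simple pole and
  Res(f, z₀) = P(z₀)/Q'(z₀).

Q'(z) = 2*z + 1, so Q'(-5) = -9.
P(-5) = 9.

Res(f, -5) = (9)/(-9) = -1

Final answer: -1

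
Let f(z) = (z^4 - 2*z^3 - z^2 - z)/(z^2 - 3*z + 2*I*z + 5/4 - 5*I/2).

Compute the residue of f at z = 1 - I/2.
87/32 - I/32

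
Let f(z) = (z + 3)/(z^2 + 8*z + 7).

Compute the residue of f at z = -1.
Write f(z) = P(z)/Q(z) with P(z) = z + 3 and Q(z) = z^2 + 8*z + 7.
The denominator factors as Q(z) = (z + 7)*(z + 1), so z = -1 is a simple zero of Q and P is analytic there; z = -1 is therefore a simple pole and
  Res(f, z₀) = P(z₀)/Q'(z₀).

Q'(z) = 2*z + 8, so Q'(-1) = 6.
P(-1) = 2.

Res(f, -1) = (2)/(6) = 1/3

Final answer: 1/3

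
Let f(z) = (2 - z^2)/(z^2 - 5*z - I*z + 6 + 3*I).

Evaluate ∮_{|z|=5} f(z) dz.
By the residue theorem, ∮_C f(z) dz = 2πi · (sum of the residues of f at the poles inside |z| = 5).

The denominator factors as (z - 3)*(z - 2 - I), so the singularities of f are simple poles at z = 3, z = 2 + I.
  |3|² = 9 < 25 = 5², so this pole is inside the contour.
  |2 + I|² = 5 < 25 = 5², so this pole is inside the contour.

With P(z) = 2 - z^2 and Q(z) = z^2 - 5*z - I*z + 6 + 3*I, each pole is simple, so Res(f, z₀) = P(z₀)/Q'(z₀) with Q'(z) = 2*z - 5 - I.
  Res(f, 3) = P(3)/Q'(3) = (-7)/(1 - I) = -7/2 - 7*I/2
  Res(f, 2 + I) = P(2 + I)/Q'(2 + I) = (-1 - 4*I)/(-1 + I) = -3/2 + 5*I/2

Sum of residues inside C: -5 - I
∮_C f(z) dz = 2πi · (-5 - I) = pi*(2 - 10*I)

Final answer: pi*(2 - 10*I)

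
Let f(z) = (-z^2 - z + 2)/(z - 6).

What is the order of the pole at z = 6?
Factor the denominator:
  z - 6 = (z - 6)

The numerator P(z) = -z^2 - z + 2 has P(6) = -40 ≠ 0, so no factor of (z - 6) cancels.
Near z = 6 we can therefore write f(z) = g(z)/(z - 6) with g analytic at 6 and g(6) ≠ 0 (g is just the numerator).

Hence z = 6 is a pole of order 1.

Final answer: 1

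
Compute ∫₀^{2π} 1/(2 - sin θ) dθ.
Call the integral J. The integrand is 2π-periodic and we integrate over a full period, so shifting θ does not change the value (θ → θ + π/2 turns sin θ into cos θ; θ → θ + π flips the sign of the trig term). Hence
  J = ∫₀^{2π} dθ/(2 + cos θ).
Put z = e^{iθ}: then cos θ = (z + 1/z)/2, dθ = dz/(iz), and z runs once counterclockwise around |z| = 1:
  J = ∮_{|z|=1} 1/(2 + (z + 1/z)/2) · dz/(iz) = (2/i) ∮_{|z|=1} dz/(z^2 + 4*z + 1).
The roots of z^2 + 4*z + 1 are z = (-2 ± sqrt(2^2 - 1^2)), with sqrt(3) = sqrt(3); their product is 1, so only z₊ = -2 + sqrt(3) lies inside the unit circle (z₋ = -2 - sqrt(3) lies outside).
z₊ is a simple zero of q(z) = z^2 + 4*z + 1, so Res(1/q, z₊) = 1/q'(z₊) with q'(z) = 2*z + 4; and q'(z₊) = (z₊ - z₋) = 2*sqrt(3).
Therefore J = (2/i) · 2πi · 1/(2*sqrt(3)) = 2*pi/(sqrt(3)) = 2*sqrt(3)*pi/3

Final answer: 2*sqrt(3)*pi/3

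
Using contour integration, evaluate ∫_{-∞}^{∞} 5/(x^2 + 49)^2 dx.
5*pi/686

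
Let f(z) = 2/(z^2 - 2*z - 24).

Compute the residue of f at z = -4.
-1/5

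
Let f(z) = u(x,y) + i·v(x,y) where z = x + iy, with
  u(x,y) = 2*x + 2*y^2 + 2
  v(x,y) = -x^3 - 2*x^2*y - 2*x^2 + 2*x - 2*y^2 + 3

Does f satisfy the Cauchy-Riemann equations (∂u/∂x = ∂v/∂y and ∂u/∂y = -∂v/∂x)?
∂u/∂x = 2
∂v/∂y = -2*x^2 - 4*y
∂u/∂y = 4*y
∂v/∂x = -3*x^2 - 4*x*y - 4*x + 2
∂u/∂x ≠ ∂v/∂y and ∂u/∂y ≠ -∂v/∂x; the Cauchy-Riemann equations are not satisfied, so f is not analytic.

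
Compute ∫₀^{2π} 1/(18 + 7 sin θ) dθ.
Call the integral J. The integrand is 2π-periodic and we integrate over a full period, so shifting θ does not change the value (θ → θ + π/2 turns sin θ into cos θ). Hence
  J = ∫₀^{2π} dθ/(18 + 7 cos θ).
Put z = e^{iθ}: then cos θ = (z + 1/z)/2, dθ = dz/(iz), and z runs once counterclockwise around |z| = 1:
  J = ∮_{|z|=1} 1/(18 + 7*(z + 1/z)/2) · dz/(iz) = (2/i) ∮_{|z|=1} dz/(7*z^2 + 36*z + 7).
The roots of 7*z^2 + 36*z + 7 are z = (-18 ± sqrt(18^2 - 7^2))/7, with sqrt(275) = 5*sqrt(11); their product is 1, so only z₊ = -18/7 + 5*sqrt(11)/7 lies inside the unit circle (z₋ = -18/7 - 5*sqrt(11)/7 lies outside).
z₊ is a simple zero of q(z) = 7*z^2 + 36*z + 7, so Res(1/q, z₊) = 1/q'(z₊) with q'(z) = 14*z + 36; and q'(z₊) = 7*(z₊ - z₋) = 10*sqrt(11).
Therefore J = (2/i) · 2πi · 1/(10*sqrt(11)) = 2*pi/(5*sqrt(11)) = 2*sqrt(11)*pi/55

Final answer: 2*sqrt(11)*pi/55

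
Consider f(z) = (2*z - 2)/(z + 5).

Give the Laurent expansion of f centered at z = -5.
Put w = z - (-5), i.e. z = w - 5. The denominator is w, so it suffices to rewrite the numerator in powers of w.

P(z) = 2*z - 2
P(w - 5) = -12 + 2*w

Dividing each term by w:
  f = -12/w + 2

Substituting back w = z + 5:
  f(z) = -12/(z + 5) + 2

The series is finite because the numerator is a polynomial; the negative powers form the principal part, and the coefficient of 1/(z + 5) gives Res(f, -5) = -12.

Final answer: -12/(z + 5) + 2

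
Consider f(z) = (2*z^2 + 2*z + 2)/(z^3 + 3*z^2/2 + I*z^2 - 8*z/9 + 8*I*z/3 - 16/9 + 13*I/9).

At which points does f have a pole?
The singularities of f are the zeros of the denominator. Factoring,
  z^3 + 3*z^2/2 + I*z^2 - 8*z/9 + 8*I*z/3 - 16/9 + 13*I/9 = (z + 3/2 - I/3)*(z - 1 + I)*(z + 1 + I/3)
so the candidates are z = -3/2 + I/3, z = 1 - I, z = -1 - I/3.

Check the numerator P(z) = 2*z^2 + 2*z + 2 at each one:
  P(-3/2 + I/3) = 59/18 - 4*I/3 ≠ 0, so z = -3/2 + I/3 is a (simple) pole.
  P(1 - I) = 4 - 6*I ≠ 0, so z = 1 - I is a (simple) pole.
  P(-1 - I/3) = 16/9 + 2*I/3 ≠ 0, so z = -1 - I/3 is a (simple) pole.

Poles of f: {-3/2 + I/3, -1 - I/3, 1 - I}

Final answer: {-3/2 + I/3, -1 - I/3, 1 - I}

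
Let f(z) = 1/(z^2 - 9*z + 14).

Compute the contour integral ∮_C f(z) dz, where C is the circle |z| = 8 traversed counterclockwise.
By the residue theorem, ∮_C f(z) dz = 2πi · (sum of the residues of f at the poles inside |z| = 8).

The denominator factors as (z - 2)*(z - 7), so the singularities of f are simple poles at z = 2, z = 7.
  |2|² = 4 < 64 = 8², so this pole is inside the contour.
  |7|² = 49 < 64 = 8², so this pole is inside the contour.

With P(z) = 1 and Q(z) = z^2 - 9*z + 14, each pole is simple, so Res(f, z₀) = P(z₀)/Q'(z₀) with Q'(z) = 2*z - 9.
  Res(f, 2) = P(2)/Q'(2) = (1)/(-5) = -1/5
  Res(f, 7) = P(7)/Q'(7) = (1)/(5) = 1/5

Sum of residues inside C: 0
∮_C f(z) dz = 2πi · (0) = 0

Final answer: 0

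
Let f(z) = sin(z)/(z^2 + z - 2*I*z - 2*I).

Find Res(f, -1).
Write f(z) = P(z)/Q(z) with P(z) = sin(z) and Q(z) = z^2 + z - 2*I*z - 2*I.
The denominator factors as Q(z) = (z - 2*I)*(z + 1), so z = -1 is a simple zero of Q and P is analytic there; z = -1 is therefore a simple pole and
  Res(f, z₀) = P(z₀)/Q'(z₀).

Q'(z) = 2*z + 1 - 2*I, so Q'(-1) = -1 - 2*I.
P(-1) = -sin(1).

Res(f, -1) = (-sin(1))/(-1 - 2*I) = (1/5 - 2*I/5)*sin(1)

Final answer: (1/5 - 2*I/5)*sin(1)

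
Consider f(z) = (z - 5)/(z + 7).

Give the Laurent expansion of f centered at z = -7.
Put w = z - (-7), i.e. z = w - 7. The denominator is w, so it suffices to rewrite the numerator in powers of w.

P(z) = z - 5
P(w - 7) = -12 + w

Dividing each term by w:
  f = -12/w + 1

Substituting back w = z + 7:
  f(z) = -12/(z + 7) + 1

The series is finite because the numerator is a polynomial; the negative powers form the principal part, and the coefficient of 1/(z + 7) gives Res(f, -7) = -12.

Final answer: -12/(z + 7) + 1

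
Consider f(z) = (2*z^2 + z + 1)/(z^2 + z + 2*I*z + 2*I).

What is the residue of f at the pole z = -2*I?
Write f(z) = P(z)/Q(z) with P(z) = 2*z^2 + z + 1 and Q(z) = z^2 + z + 2*I*z + 2*I.
The denominator factors as Q(z) = (z + 1)*(z + 2*I), so z = -2*I is a simple zero of Q and P is analytic there; z = -2*I is therefore a simple pole and
  Res(f, z₀) = P(z₀)/Q'(z₀).

Q'(z) = 2*z + 1 + 2*I, so Q'(-2*I) = 1 - 2*I.
P(-2*I) = -7 - 2*I.

Res(f, -2*I) = (-7 - 2*I)/(1 - 2*I) = -3/5 - 16*I/5

Final answer: -3/5 - 16*I/5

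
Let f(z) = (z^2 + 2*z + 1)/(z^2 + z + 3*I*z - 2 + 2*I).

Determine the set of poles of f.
{-1 - I, -2*I}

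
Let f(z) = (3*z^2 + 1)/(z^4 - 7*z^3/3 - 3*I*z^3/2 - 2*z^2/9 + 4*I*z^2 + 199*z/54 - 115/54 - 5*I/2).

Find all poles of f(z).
The singularities of f are the zeros of the denominator. Factoring,
  z^4 - 7*z^3/3 - 3*I*z^3/2 - 2*z^2/9 + 4*I*z^2 + 199*z/54 - 115/54 - 5*I/2 = (z - 1/3 - 3*I/2)*(z - 1)*(z + 1 - I/3)*(z - 2 + I/3)
so the candidates are z = 1/3 + 3*I/2, z = 1, z = -1 + I/3, z = 2 - I/3.

Check the numerator P(z) = 3*z^2 + 1 at each one:
  P(1/3 + 3*I/2) = -65/12 + 3*I ≠ 0, so z = 1/3 + 3*I/2 is a (simple) pole.
  P(1) = 4 ≠ 0, so z = 1 is a (simple) pole.
  P(-1 + I/3) = 11/3 - 2*I ≠ 0, so z = -1 + I/3 is a (simple) pole.
  P(2 - I/3) = 38/3 - 4*I ≠ 0, so z = 2 - I/3 is a (simple) pole.

Poles of f: {-1 + I/3, 1/3 + 3*I/2, 1, 2 - I/3}

Final answer: {-1 + I/3, 1/3 + 3*I/2, 1, 2 - I/3}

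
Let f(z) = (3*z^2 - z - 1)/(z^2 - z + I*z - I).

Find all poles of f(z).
The singularities of f are the zeros of the denominator. Factoring,
  z^2 - z + I*z - I = (z - 1)*(z + I)
so the candidates are z = 1, z = -I.

Check the numerator P(z) = 3*z^2 - z - 1 at each one:
  P(1) = 1 ≠ 0, so z = 1 is a (simple) pole.
  P(-I) = -4 + I ≠ 0, so z = -I is a (simple) pole.

Poles of f: {-I, 1}

Final answer: {-I, 1}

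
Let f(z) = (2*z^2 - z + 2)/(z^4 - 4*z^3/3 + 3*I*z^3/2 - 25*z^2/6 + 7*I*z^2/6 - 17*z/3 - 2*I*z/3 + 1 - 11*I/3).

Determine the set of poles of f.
{-1 - I, -1 + I, 1/3 - I/2, 3 - I}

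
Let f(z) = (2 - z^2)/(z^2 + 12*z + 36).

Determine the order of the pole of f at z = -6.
Factor the denominator:
  z^2 + 12*z + 36 = (z + 6)^2

The numerator P(z) = 2 - z^2 has P(-6) = -34 ≠ 0, so no factor of (z + 6) cancels.
Near z = -6 we can therefore write f(z) = g(z)/(z + 6)^2 with g analytic at -6 and g(-6) ≠ 0 (g is just the numerator).

Hence z = -6 is a pole of order 2.

Final answer: 2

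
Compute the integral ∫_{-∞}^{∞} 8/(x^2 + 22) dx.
Let f(z) = 8/(z^2 + 22). The denominator has no real zeros and deg Q - deg P = 2 ≥ 2, so the integral of f over the upper semicircle |z| = R tends to 0 as R → ∞. Closing the contour in the upper half-plane,
  ∫_{-∞}^{∞} f(x) dx = 2πi · Σ Res(f, z_k)  over the poles with Im z_k > 0.

Zeros of the denominator: z^2 + 22 = 0 gives z = ±sqrt(22)*I.
Upper half-plane: z = sqrt(22)*I (simple).

Each pole is a simple zero of Q(z) = z^2 + 22, so Res(f, z₀) = P(z₀)/Q'(z₀) with P(z) = 8, Q'(z) = 2*z:
  Res(f, sqrt(22)*I) = (8)/(2*sqrt(22)*I) = -2*sqrt(22)*I/11

∫_{-∞}^{∞} f(x) dx = 2πi · (-2*sqrt(22)*I/11) = 4*sqrt(22)*pi/11

Final answer: 4*sqrt(22)*pi/11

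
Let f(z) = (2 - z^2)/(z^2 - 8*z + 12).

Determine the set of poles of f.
{2, 6}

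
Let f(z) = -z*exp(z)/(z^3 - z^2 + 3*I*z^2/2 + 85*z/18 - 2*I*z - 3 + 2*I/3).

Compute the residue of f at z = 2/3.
Write f(z) = P(z)/Q(z) with P(z) = -z*exp(z) and Q(z) = z^3 - z^2 + 3*I*z^2/2 + 85*z/18 - 2*I*z - 3 + 2*I/3.
The denominator factors as Q(z) = (z - 1/3 - 3*I/2)*(z + 3*I)*(z - 2/3), so z = 2/3 is a simple zero of Q and P is analytic there; z = 2/3 is therefore a simple pole and
  Res(f, z₀) = P(z₀)/Q'(z₀).

Q'(z) = 3*z^2 - 2*z + 3*I*z + 85/18 - 2*I, so Q'(2/3) = 85/18.
P(2/3) = -2*exp(2/3)/3.

Res(f, 2/3) = (-2*exp(2/3)/3)/(85/18) = -12*exp(2/3)/85

Final answer: -12*exp(2/3)/85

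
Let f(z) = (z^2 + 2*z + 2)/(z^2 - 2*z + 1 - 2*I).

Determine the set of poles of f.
{-I, 2 + I}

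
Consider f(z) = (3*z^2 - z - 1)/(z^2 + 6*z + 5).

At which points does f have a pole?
The singularities of f are the zeros of the denominator. Factoring,
  z^2 + 6*z + 5 = (z + 5)*(z + 1)
so the candidates are z = -5, z = -1.

Check the numerator P(z) = 3*z^2 - z - 1 at each one:
  P(-5) = 79 ≠ 0, so z = -5 is a (simple) pole.
  P(-1) = 3 ≠ 0, so z = -1 is a (simple) pole.

Poles of f: {-5, -1}

Final answer: {-5, -1}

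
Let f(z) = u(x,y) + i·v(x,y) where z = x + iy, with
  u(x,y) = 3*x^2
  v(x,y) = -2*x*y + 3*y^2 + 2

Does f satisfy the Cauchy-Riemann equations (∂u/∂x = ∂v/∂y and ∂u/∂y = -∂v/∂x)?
∂u/∂x = 6*x
∂v/∂y = -2*x + 6*y
∂u/∂y = 0
∂v/∂x = -2*y
∂u/∂x ≠ ∂v/∂y and ∂u/∂y ≠ -∂v/∂x; the Cauchy-Riemann equations are not satisfied, so f is not analytic.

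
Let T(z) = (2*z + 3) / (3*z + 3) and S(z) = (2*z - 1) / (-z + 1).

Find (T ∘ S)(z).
(T ∘ S)(z) = T(S(z)) = ((2)*S(z) + (3))/((3)*S(z) + (3)). Multiply numerator and denominator by -z + 1:
  numerator:   (2)*(2*z - 1) + (3)*(-z + 1) = z + 1
  denominator: (3)*(2*z - 1) + (3)*(-z + 1) = 3*z
(T ∘ S)(z) = (z + 1)/(3*z)

Final answer: (z + 1)/(3*z)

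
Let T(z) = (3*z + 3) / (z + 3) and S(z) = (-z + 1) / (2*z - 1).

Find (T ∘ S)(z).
3*z/(5*z - 2)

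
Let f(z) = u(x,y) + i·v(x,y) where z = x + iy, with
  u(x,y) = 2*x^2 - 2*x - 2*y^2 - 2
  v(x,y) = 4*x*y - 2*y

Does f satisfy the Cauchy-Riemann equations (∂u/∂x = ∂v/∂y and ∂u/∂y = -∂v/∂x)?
∂u/∂x = 4*x - 2
∂v/∂y = 4*x - 2
∂u/∂y = -4*y
∂v/∂x = 4*y
∂u/∂x = ∂v/∂y and ∂u/∂y = -∂v/∂x hold identically; f is analytic.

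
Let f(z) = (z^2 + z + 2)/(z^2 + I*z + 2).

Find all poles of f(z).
The singularities of f are the zeros of the denominator. Factoring,
  z^2 + I*z + 2 = (z + 2*I)*(z - I)
so the candidates are z = -2*I, z = I.

Check the numerator P(z) = z^2 + z + 2 at each one:
  P(-2*I) = -2 - 2*I ≠ 0, so z = -2*I is a (simple) pole.
  P(I) = 1 + I ≠ 0, so z = I is a (simple) pole.

Poles of f: {-2*I, I}

Final answer: {-2*I, I}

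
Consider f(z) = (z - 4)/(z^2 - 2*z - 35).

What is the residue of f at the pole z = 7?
Write f(z) = P(z)/Q(z) with P(z) = z - 4 and Q(z) = z^2 - 2*z - 35.
The denominator factors as Q(z) = (z + 5)*(z - 7), so z = 7 is a simple zero of Q and P is analytic there; z = 7 is therefore a simple pole and
  Res(f, z₀) = P(z₀)/Q'(z₀).

Q'(z) = 2*z - 2, so Q'(7) = 12.
P(7) = 3.

Res(f, 7) = (3)/(12) = 1/4

Final answer: 1/4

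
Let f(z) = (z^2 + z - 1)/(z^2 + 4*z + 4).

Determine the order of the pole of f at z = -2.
Factor the denominator:
  z^2 + 4*z + 4 = (z + 2)^2

The numerator P(z) = z^2 + z - 1 has P(-2) = 1 ≠ 0, so no factor of (z + 2) cancels.
Near z = -2 we can therefore write f(z) = g(z)/(z + 2)^2 with g analytic at -2 and g(-2) ≠ 0 (g is just the numerator).

Hence z = -2 is a pole of order 2.

Final answer: 2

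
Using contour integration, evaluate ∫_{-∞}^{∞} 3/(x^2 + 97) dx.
Let f(z) = 3/(z^2 + 97). The denominator has no real zeros and deg Q - deg P = 2 ≥ 2, so the integral of f over the upper semicircle |z| = R tends to 0 as R → ∞. Closing the contour in the upper half-plane,
  ∫_{-∞}^{∞} f(x) dx = 2πi · Σ Res(f, z_k)  over the poles with Im z_k > 0.

Zeros of the denominator: z^2 + 97 = 0 gives z = ±sqrt(97)*I.
Upper half-plane: z = sqrt(97)*I (simple).

Each pole is a simple zero of Q(z) = z^2 + 97, so Res(f, z₀) = P(z₀)/Q'(z₀) with P(z) = 3, Q'(z) = 2*z:
  Res(f, sqrt(97)*I) = (3)/(2*sqrt(97)*I) = -3*sqrt(97)*I/194

∫_{-∞}^{∞} f(x) dx = 2πi · (-3*sqrt(97)*I/194) = 3*sqrt(97)*pi/97

Final answer: 3*sqrt(97)*pi/97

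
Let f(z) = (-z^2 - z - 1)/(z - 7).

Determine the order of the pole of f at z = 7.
Factor the denominator:
  z - 7 = (z - 7)

The numerator P(z) = -z^2 - z - 1 has P(7) = -57 ≠ 0, so no factor of (z - 7) cancels.
Near z = 7 we can therefore write f(z) = g(z)/(z - 7) with g analytic at 7 and g(7) ≠ 0 (g is just the numerator).

Hence z = 7 is a pole of order 1.

Final answer: 1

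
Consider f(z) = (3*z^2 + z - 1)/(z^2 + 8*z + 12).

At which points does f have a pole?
The singularities of f are the zeros of the denominator. Factoring,
  z^2 + 8*z + 12 = (z + 6)*(z + 2)
so the candidates are z = -6, z = -2.

Check the numerator P(z) = 3*z^2 + z - 1 at each one:
  P(-6) = 101 ≠ 0, so z = -6 is a (simple) pole.
  P(-2) = 9 ≠ 0, so z = -2 is a (simple) pole.

Poles of f: {-6, -2}

Final answer: {-6, -2}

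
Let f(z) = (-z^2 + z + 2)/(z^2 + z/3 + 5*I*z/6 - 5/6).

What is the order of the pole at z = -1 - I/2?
Factor the denominator:
  z^2 + z/3 + 5*I*z/6 - 5/6 = (z + 1 + I/2)*(z - 2/3 + I/3)

The numerator P(z) = -z^2 + z + 2 has P(-1 - I/2) = 1/4 - 3*I/2 ≠ 0, so no factor of (z + 1 + I/2) cancels.
Near z = -1 - I/2 we can therefore write f(z) = g(z)/(z + 1 + I/2) with g analytic at -1 - I/2 and g(-1 - I/2) ≠ 0 (g is the numerator divided by the remaining denominator factors).

Hence z = -1 - I/2 is a pole of order 1.

Final answer: 1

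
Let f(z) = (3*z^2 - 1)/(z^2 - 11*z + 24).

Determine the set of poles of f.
The singularities of f are the zeros of the denominator. Factoring,
  z^2 - 11*z + 24 = (z - 3)*(z - 8)
so the candidates are z = 3, z = 8.

Check the numerator P(z) = 3*z^2 - 1 at each one:
  P(3) = 26 ≠ 0, so z = 3 is a (simple) pole.
  P(8) = 191 ≠ 0, so z = 8 is a (simple) pole.

Poles of f: {3, 8}

Final answer: {3, 8}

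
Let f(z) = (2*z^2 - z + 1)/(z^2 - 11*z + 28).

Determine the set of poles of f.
{4, 7}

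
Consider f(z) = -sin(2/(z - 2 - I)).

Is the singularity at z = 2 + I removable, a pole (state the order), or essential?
Let u = z - 2 - I. Then
  sin(2/u) = Σ_{k≥0} (-1)^k (2)^(2k+1)/((2k+1)!·u^(2k+1)) = 2/u - 4/(3*u^3) + 4/(15*u^5) + ...
which has infinitely many negative powers of u, so sin(2/(z - 2 - I)) has an essential singularity at z = 2 + I.
So the singularity is essential.

Final answer: essential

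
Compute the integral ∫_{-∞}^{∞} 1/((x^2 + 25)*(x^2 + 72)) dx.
Let f(z) = 1/((z^2 + 25)*(z^2 + 72)). The denominator has no real zeros and deg Q - deg P = 4 ≥ 2, so the integral of f over the upper semicircle |z| = R tends to 0 as R → ∞. Closing the contour in the upper half-plane,
  ∫_{-∞}^{∞} f(x) dx = 2πi · Σ Res(f, z_k)  over the poles with Im z_k > 0.

Zeros of the denominator: z^2 + 72 = 0 gives z = ±6*sqrt(2)*I; z^2 + 25 = 0 gives z = ±5*I.
Upper half-plane: z = 5*I, z = 6*sqrt(2)*I (simple).

Each pole is a simple zero of Q(z) = z^4 + 97*z^2 + 1800, so Res(f, z₀) = P(z₀)/Q'(z₀) with P(z) = 1, Q'(z) = 4*z^3 + 194*z:
  Res(f, 5*I) = (1)/(470*I) = -I/470
  Res(f, 6*sqrt(2)*I) = (1)/(-564*sqrt(2)*I) = sqrt(2)*I/1128

Sum of residues: I*(-12 + 5*sqrt(2))/5640
∫_{-∞}^{∞} f(x) dx = 2πi · (I*(-12 + 5*sqrt(2))/5640) = pi*(12 - 5*sqrt(2))/2820

Final answer: pi*(12 - 5*sqrt(2))/2820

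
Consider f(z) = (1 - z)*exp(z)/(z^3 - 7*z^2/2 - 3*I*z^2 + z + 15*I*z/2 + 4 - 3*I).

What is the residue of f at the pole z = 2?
Write f(z) = P(z)/Q(z) with P(z) = (1 - z)*exp(z) and Q(z) = z^3 - 7*z^2/2 - 3*I*z^2 + z + 15*I*z/2 + 4 - 3*I.
The denominator factors as Q(z) = (z - 2)*(z - 3/2 - 2*I)*(z - I), so z = 2 is a simple zero of Q and P is analytic there; z = 2 is therefore a simple pole and
  Res(f, z₀) = P(z₀)/Q'(z₀).

Q'(z) = 3*z^2 - 7*z - 6*I*z + 1 + 15*I/2, so Q'(2) = -1 - 9*I/2.
P(2) = -exp(2).

Res(f, 2) = (-exp(2))/(-1 - 9*I/2) = (4/85 - 18*I/85)*exp(2)

Final answer: (4/85 - 18*I/85)*exp(2)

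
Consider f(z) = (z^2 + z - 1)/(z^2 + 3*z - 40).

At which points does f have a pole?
The singularities of f are the zeros of the denominator. Factoring,
  z^2 + 3*z - 40 = (z + 8)*(z - 5)
so the candidates are z = -8, z = 5.

Check the numerator P(z) = z^2 + z - 1 at each one:
  P(-8) = 55 ≠ 0, so z = -8 is a (simple) pole.
  P(5) = 29 ≠ 0, so z = 5 is a (simple) pole.

Poles of f: {-8, 5}

Final answer: {-8, 5}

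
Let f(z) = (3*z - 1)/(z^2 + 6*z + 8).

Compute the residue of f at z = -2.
Write f(z) = P(z)/Q(z) with P(z) = 3*z - 1 and Q(z) = z^2 + 6*z + 8.
The denominator factors as Q(z) = (z + 2)*(z + 4), so z = -2 is a simple zero of Q and P is analytic there; z = -2 is therefore a simple pole and
  Res(f, z₀) = P(z₀)/Q'(z₀).

Q'(z) = 2*z + 6, so Q'(-2) = 2.
P(-2) = -7.

Res(f, -2) = (-7)/(2) = -7/2

Final answer: -7/2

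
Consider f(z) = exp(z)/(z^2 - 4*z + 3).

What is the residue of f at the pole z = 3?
Write f(z) = P(z)/Q(z) with P(z) = exp(z) and Q(z) = z^2 - 4*z + 3.
The denominator factors as Q(z) = (z - 1)*(z - 3), so z = 3 is a simple zero of Q and P is analytic there; z = 3 is therefore a simple pole and
  Res(f, z₀) = P(z₀)/Q'(z₀).

Q'(z) = 2*z - 4, so Q'(3) = 2.
P(3) = exp(3).

Res(f, 3) = (exp(3))/(2) = exp(3)/2

Final answer: exp(3)/2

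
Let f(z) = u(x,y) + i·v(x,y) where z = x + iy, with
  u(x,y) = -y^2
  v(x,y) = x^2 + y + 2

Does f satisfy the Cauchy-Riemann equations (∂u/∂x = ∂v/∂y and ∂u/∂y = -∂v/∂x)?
∂u/∂x = 0
∂v/∂y = 1
∂u/∂y = -2*y
∂v/∂x = 2*x
∂u/∂x ≠ ∂v/∂y and ∂u/∂y ≠ -∂v/∂x; the Cauchy-Riemann equations are not satisfied, so f is not analytic.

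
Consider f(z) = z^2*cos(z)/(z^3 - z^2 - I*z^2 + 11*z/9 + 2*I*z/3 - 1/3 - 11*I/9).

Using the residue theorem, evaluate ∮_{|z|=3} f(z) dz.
By the residue theorem, ∮_C f(z) dz = 2πi · (sum of the residues of f at the poles inside |z| = 3).

The denominator factors as (z - 2/3 - I)*(z - I)*(z - 1/3 + I), so the singularities of f are simple poles at z = 2/3 + I, z = I, z = 1/3 - I.
  |2/3 + I|² = 13/9 < 9 = 3², so this pole is inside the contour.
  |I|² = 1 < 9 = 3², so this pole is inside the contour.
  |1/3 - I|² = 10/9 < 9 = 3², so this pole is inside the contour.

With P(z) = z^2*cos(z) and Q(z) = z^3 - z^2 - I*z^2 + 11*z/9 + 2*I*z/3 - 1/3 - 11*I/9, each pole is simple, so Res(f, z₀) = P(z₀)/Q'(z₀) with Q'(z) = 3*z^2 - 2*z - 2*I*z + 11/9 + 2*I/3.
  Res(f, 2/3 + I) = P(2/3 + I)/Q'(2/3 + I) = ((-5/9 + 4*I/3)*cos(2/3 + I))/(2/9 + 4*I/3) = (67/74 + 21*I/37)*cos(2/3 + I)
  Res(f, I) = P(I)/Q'(I) = (-cosh(1))/(2/9 - 4*I/3) = (-9/74 - 27*I/37)*cosh(1)
  Res(f, 1/3 - I) = P(1/3 - I)/Q'(1/3 - I) = ((-8/9 - 2*I/3)*cos(1/3 - I))/(-37/9) = (8/37 + 6*I/37)*cos(1/3 - I)

Sum of residues inside C: (-9/74 - 27*I/37)*cosh(1) + (67/74 + 21*I/37)*cos(2/3 + I) + (8/37 + 6*I/37)*cos(1/3 - I)
∮_C f(z) dz = 2πi · ((-9/74 - 27*I/37)*cosh(1) + (67/74 + 21*I/37)*cos(2/3 + I) + (8/37 + 6*I/37)*cos(1/3 - I)) = pi*(54/37 - 9*I/37)*cosh(1) + pi*(-12/37 + 16*I/37)*cos(1/3 - I) + pi*(-42/37 + 67*I/37)*cos(2/3 + I)

Final answer: pi*(54/37 - 9*I/37)*cosh(1) + pi*(-12/37 + 16*I/37)*cos(1/3 - I) + pi*(-42/37 + 67*I/37)*cos(2/3 + I)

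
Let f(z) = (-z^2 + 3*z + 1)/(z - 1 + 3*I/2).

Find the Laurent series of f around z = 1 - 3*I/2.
(21/4 - 3*I/2)/(z - 1 + 3*I/2) + 1 + 3*I - (z - 1 + 3*I/2)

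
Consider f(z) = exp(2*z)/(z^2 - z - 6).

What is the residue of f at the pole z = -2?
Write f(z) = P(z)/Q(z) with P(z) = exp(2*z) and Q(z) = z^2 - z - 6.
The denominator factors as Q(z) = (z + 2)*(z - 3), so z = -2 is a simple zero of Q and P is analytic there; z = -2 is therefore a simple pole and
  Res(f, z₀) = P(z₀)/Q'(z₀).

Q'(z) = 2*z - 1, so Q'(-2) = -5.
P(-2) = exp(-4).

Res(f, -2) = (exp(-4))/(-5) = -exp(-4)/5

Final answer: -exp(-4)/5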